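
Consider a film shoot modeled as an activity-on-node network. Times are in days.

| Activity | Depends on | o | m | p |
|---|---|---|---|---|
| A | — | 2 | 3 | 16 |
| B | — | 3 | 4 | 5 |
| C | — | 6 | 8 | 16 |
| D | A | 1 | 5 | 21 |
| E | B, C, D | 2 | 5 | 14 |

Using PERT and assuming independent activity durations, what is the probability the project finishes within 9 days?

0.024

te_A = (2 + 4·3 + 16)/6 = 30/6 = 5; σ²_A = ((16−2)/6)² = 5.444
te_B = (3 + 4·4 + 5)/6 = 24/6 = 4; σ²_B = ((5−3)/6)² = 0.111
te_C = (6 + 4·8 + 16)/6 = 54/6 = 9; σ²_C = ((16−6)/6)² = 2.778
te_D = (1 + 4·5 + 21)/6 = 42/6 = 7; σ²_D = ((21−1)/6)² = 11.111
te_E = (2 + 4·5 + 14)/6 = 36/6 = 6; σ²_E = ((14−2)/6)² = 4.000

Forward pass:
ES_A = 0; EF_A = 5
ES_B = 0; EF_B = 4
ES_C = 0; EF_C = 9
ES_D = 5; EF_D = 5+7 = 12
ES_E = max(EF_B=4, EF_C=9, EF_D=12) = 12; EF_E = 12+6 = 18
Expected project duration μ = 18 days. Critical path: A → D → E.

Variance along critical path = 5.444 + 11.111 + 4.000 = 20.556; σ = √20.556 = 4.534 days.
Z = (9 − 18) / 4.534 = -1.985
P(T ≤ 9) = Φ(-1.985) ≈ 0.024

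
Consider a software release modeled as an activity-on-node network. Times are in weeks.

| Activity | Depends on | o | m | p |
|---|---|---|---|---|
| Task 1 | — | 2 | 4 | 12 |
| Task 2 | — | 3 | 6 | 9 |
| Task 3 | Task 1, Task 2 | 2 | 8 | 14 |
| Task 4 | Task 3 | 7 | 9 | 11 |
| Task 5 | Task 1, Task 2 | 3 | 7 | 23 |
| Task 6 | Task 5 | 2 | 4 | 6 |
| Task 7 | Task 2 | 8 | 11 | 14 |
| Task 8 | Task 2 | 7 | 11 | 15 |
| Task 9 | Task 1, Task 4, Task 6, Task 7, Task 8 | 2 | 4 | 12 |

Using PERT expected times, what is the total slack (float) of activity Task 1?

te_Task 1 = (2 + 4·4 + 12)/6 = 30/6 = 5
te_Task 2 = (3 + 4·6 + 9)/6 = 36/6 = 6
te_Task 3 = (2 + 4·8 + 14)/6 = 48/6 = 8
te_Task 4 = (7 + 4·9 + 11)/6 = 54/6 = 9
te_Task 5 = (3 + 4·7 + 23)/6 = 54/6 = 9
te_Task 6 = (2 + 4·4 + 6)/6 = 24/6 = 4
te_Task 7 = (8 + 4·11 + 14)/6 = 66/6 = 11
te_Task 8 = (7 + 4·11 + 15)/6 = 66/6 = 11
te_Task 9 = (2 + 4·4 + 12)/6 = 30/6 = 5

Forward pass:
ES_Task 1 = 0; EF_Task 1 = 5
ES_Task 2 = 0; EF_Task 2 = 6
ES_Task 3 = max(EF_Task 1=5, EF_Task 2=6) = 6; EF_Task 3 = 6+8 = 14
ES_Task 4 = 14; EF_Task 4 = 14+9 = 23
ES_Task 5 = max(EF_Task 1=5, EF_Task 2=6) = 6; EF_Task 5 = 6+9 = 15
ES_Task 6 = 15; EF_Task 6 = 15+4 = 19
ES_Task 7 = 6; EF_Task 7 = 6+11 = 17
ES_Task 8 = 6; EF_Task 8 = 6+11 = 17
ES_Task 9 = max(EF_Task 1=5, EF_Task 4=23, EF_Task 6=19, EF_Task 7=17, EF_Task 8=17) = 23; EF_Task 9 = 23+5 = 28
Expected project duration μ = 28 weeks. Critical path: Task 2 → Task 3 → Task 4 → Task 9.

Backward pass:
LF_Task 9 = 28; LS_Task 9 = 28−5 = 23
LF_Task 8 = LS_Task 9 = 23; LS_Task 8 = 23−11 = 12
LF_Task 7 = LS_Task 9 = 23; LS_Task 7 = 23−11 = 12
LF_Task 6 = LS_Task 9 = 23; LS_Task 6 = 23−4 = 19
LF_Task 5 = LS_Task 6 = 19; LS_Task 5 = 19−9 = 10
LF_Task 4 = LS_Task 9 = 23; LS_Task 4 = 23−9 = 14
LF_Task 3 = LS_Task 4 = 14; LS_Task 3 = 14−8 = 6
LF_Task 2 = min(LS_Task 3=6, LS_Task 5=10, LS_Task 7=12, LS_Task 8=12) = 6; LS_Task 2 = 6−6 = 0
LF_Task 1 = min(LS_Task 3=6, LS_Task 5=10, LS_Task 9=23) = 6; LS_Task 1 = 6−5 = 1
Slack_Task 1 = LS_Task 1 − ES_Task 1 = 1 − 0 = 1

1 weeks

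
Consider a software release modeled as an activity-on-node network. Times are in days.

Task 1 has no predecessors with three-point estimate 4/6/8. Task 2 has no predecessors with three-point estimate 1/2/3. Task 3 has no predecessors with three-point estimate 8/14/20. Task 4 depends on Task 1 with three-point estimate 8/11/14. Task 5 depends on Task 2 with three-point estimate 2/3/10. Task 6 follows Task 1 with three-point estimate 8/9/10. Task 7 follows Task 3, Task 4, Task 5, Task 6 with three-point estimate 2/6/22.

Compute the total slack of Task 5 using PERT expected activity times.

te_Task 1 = (4 + 4·6 + 8)/6 = 36/6 = 6
te_Task 2 = (1 + 4·2 + 3)/6 = 12/6 = 2
te_Task 3 = (8 + 4·14 + 20)/6 = 84/6 = 14
te_Task 4 = (8 + 4·11 + 14)/6 = 66/6 = 11
te_Task 5 = (2 + 4·3 + 10)/6 = 24/6 = 4
te_Task 6 = (8 + 4·9 + 10)/6 = 54/6 = 9
te_Task 7 = (2 + 4·6 + 22)/6 = 48/6 = 8

Forward pass:
ES_Task 1 = 0; EF_Task 1 = 6
ES_Task 2 = 0; EF_Task 2 = 2
ES_Task 3 = 0; EF_Task 3 = 14
ES_Task 4 = 6; EF_Task 4 = 6+11 = 17
ES_Task 5 = 2; EF_Task 5 = 2+4 = 6
ES_Task 6 = 6; EF_Task 6 = 6+9 = 15
ES_Task 7 = max(EF_Task 3=14, EF_Task 4=17, EF_Task 5=6, EF_Task 6=15) = 17; EF_Task 7 = 17+8 = 25
Expected project duration μ = 25 days. Critical path: Task 1 → Task 4 → Task 7.

Backward pass:
LF_Task 7 = 25; LS_Task 7 = 25−8 = 17
LF_Task 6 = LS_Task 7 = 17; LS_Task 6 = 17−9 = 8
LF_Task 5 = LS_Task 7 = 17; LS_Task 5 = 17−4 = 13
LF_Task 4 = LS_Task 7 = 17; LS_Task 4 = 17−11 = 6
LF_Task 3 = LS_Task 7 = 17; LS_Task 3 = 17−14 = 3
LF_Task 2 = LS_Task 5 = 13; LS_Task 2 = 13−2 = 11
LF_Task 1 = min(LS_Task 4=6, LS_Task 6=8) = 6; LS_Task 1 = 6−6 = 0
Slack_Task 5 = LS_Task 5 − ES_Task 5 = 13 − 2 = 11

11 days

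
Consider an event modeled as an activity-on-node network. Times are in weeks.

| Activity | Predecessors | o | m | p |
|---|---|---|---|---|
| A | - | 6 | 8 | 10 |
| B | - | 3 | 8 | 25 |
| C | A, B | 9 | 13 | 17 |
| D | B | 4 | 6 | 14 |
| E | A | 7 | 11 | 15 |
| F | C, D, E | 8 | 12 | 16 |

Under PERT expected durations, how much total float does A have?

2 weeks

te_A = (6 + 4·8 + 10)/6 = 48/6 = 8
te_B = (3 + 4·8 + 25)/6 = 60/6 = 10
te_C = (9 + 4·13 + 17)/6 = 78/6 = 13
te_D = (4 + 4·6 + 14)/6 = 42/6 = 7
te_E = (7 + 4·11 + 15)/6 = 66/6 = 11
te_F = (8 + 4·12 + 16)/6 = 72/6 = 12

Forward pass:
ES_A = 0; EF_A = 8
ES_B = 0; EF_B = 10
ES_C = max(EF_A=8, EF_B=10) = 10; EF_C = 10+13 = 23
ES_D = 10; EF_D = 10+7 = 17
ES_E = 8; EF_E = 8+11 = 19
ES_F = max(EF_C=23, EF_D=17, EF_E=19) = 23; EF_F = 23+12 = 35
Expected project duration μ = 35 weeks. Critical path: B → C → F.

Backward pass:
LF_F = 35; LS_F = 35−12 = 23
LF_E = LS_F = 23; LS_E = 23−11 = 12
LF_D = LS_F = 23; LS_D = 23−7 = 16
LF_C = LS_F = 23; LS_C = 23−13 = 10
LF_B = min(LS_C=10, LS_D=16) = 10; LS_B = 10−10 = 0
LF_A = min(LS_C=10, LS_E=12) = 10; LS_A = 10−8 = 2
Slack_A = LS_A − ES_A = 2 − 0 = 2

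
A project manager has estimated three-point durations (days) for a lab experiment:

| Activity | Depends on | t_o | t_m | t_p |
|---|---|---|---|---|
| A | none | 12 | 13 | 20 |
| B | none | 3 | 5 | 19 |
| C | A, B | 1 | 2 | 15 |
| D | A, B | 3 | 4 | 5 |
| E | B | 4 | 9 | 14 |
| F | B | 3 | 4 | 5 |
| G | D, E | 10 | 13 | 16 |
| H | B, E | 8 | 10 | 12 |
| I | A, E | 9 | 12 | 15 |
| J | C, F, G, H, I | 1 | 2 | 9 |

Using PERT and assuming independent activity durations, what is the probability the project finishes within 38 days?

0.968

te_A = (12 + 4·13 + 20)/6 = 84/6 = 14; σ²_A = ((20−12)/6)² = 1.778
te_B = (3 + 4·5 + 19)/6 = 42/6 = 7; σ²_B = ((19−3)/6)² = 7.111
te_C = (1 + 4·2 + 15)/6 = 24/6 = 4; σ²_C = ((15−1)/6)² = 5.444
te_D = (3 + 4·4 + 5)/6 = 24/6 = 4; σ²_D = ((5−3)/6)² = 0.111
te_E = (4 + 4·9 + 14)/6 = 54/6 = 9; σ²_E = ((14−4)/6)² = 2.778
te_F = (3 + 4·4 + 5)/6 = 24/6 = 4; σ²_F = ((5−3)/6)² = 0.111
te_G = (10 + 4·13 + 16)/6 = 78/6 = 13; σ²_G = ((16−10)/6)² = 1.000
te_H = (8 + 4·10 + 12)/6 = 60/6 = 10; σ²_H = ((12−8)/6)² = 0.444
te_I = (9 + 4·12 + 15)/6 = 72/6 = 12; σ²_I = ((15−9)/6)² = 1.000
te_J = (1 + 4·2 + 9)/6 = 18/6 = 3; σ²_J = ((9−1)/6)² = 1.778

Forward pass:
ES_A = 0; EF_A = 14
ES_B = 0; EF_B = 7
ES_C = max(EF_A=14, EF_B=7) = 14; EF_C = 14+4 = 18
ES_D = max(EF_A=14, EF_B=7) = 14; EF_D = 14+4 = 18
ES_E = 7; EF_E = 7+9 = 16
ES_F = 7; EF_F = 7+4 = 11
ES_G = max(EF_D=18, EF_E=16) = 18; EF_G = 18+13 = 31
ES_H = max(EF_B=7, EF_E=16) = 16; EF_H = 16+10 = 26
ES_I = max(EF_A=14, EF_E=16) = 16; EF_I = 16+12 = 28
ES_J = max(EF_C=18, EF_F=11, EF_G=31, EF_H=26, EF_I=28) = 31; EF_J = 31+3 = 34
Expected project duration μ = 34 days. Critical path: A → D → G → J.

Variance along critical path = 1.778 + 0.111 + 1.000 + 1.778 = 4.667; σ = √4.667 = 2.160 days.
Z = (38 − 34) / 2.160 = 1.852
P(T ≤ 38) = Φ(1.852) ≈ 0.968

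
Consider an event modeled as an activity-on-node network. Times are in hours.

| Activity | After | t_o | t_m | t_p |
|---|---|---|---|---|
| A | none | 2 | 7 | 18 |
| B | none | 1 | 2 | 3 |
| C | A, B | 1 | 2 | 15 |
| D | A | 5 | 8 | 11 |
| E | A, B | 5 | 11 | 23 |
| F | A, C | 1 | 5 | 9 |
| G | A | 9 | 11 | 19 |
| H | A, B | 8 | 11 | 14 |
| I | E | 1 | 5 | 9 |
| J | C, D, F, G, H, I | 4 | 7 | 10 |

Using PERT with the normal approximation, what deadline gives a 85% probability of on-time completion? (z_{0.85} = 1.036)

te_A = (2 + 4·7 + 18)/6 = 48/6 = 8; σ²_A = ((18−2)/6)² = 7.111
te_B = (1 + 4·2 + 3)/6 = 12/6 = 2; σ²_B = ((3−1)/6)² = 0.111
te_C = (1 + 4·2 + 15)/6 = 24/6 = 4; σ²_C = ((15−1)/6)² = 5.444
te_D = (5 + 4·8 + 11)/6 = 48/6 = 8; σ²_D = ((11−5)/6)² = 1.000
te_E = (5 + 4·11 + 23)/6 = 72/6 = 12; σ²_E = ((23−5)/6)² = 9.000
te_F = (1 + 4·5 + 9)/6 = 30/6 = 5; σ²_F = ((9−1)/6)² = 1.778
te_G = (9 + 4·11 + 19)/6 = 72/6 = 12; σ²_G = ((19−9)/6)² = 2.778
te_H = (8 + 4·11 + 14)/6 = 66/6 = 11; σ²_H = ((14−8)/6)² = 1.000
te_I = (1 + 4·5 + 9)/6 = 30/6 = 5; σ²_I = ((9−1)/6)² = 1.778
te_J = (4 + 4·7 + 10)/6 = 42/6 = 7; σ²_J = ((10−4)/6)² = 1.000

Forward pass:
ES_A = 0; EF_A = 8
ES_B = 0; EF_B = 2
ES_C = max(EF_A=8, EF_B=2) = 8; EF_C = 8+4 = 12
ES_D = 8; EF_D = 8+8 = 16
ES_E = max(EF_A=8, EF_B=2) = 8; EF_E = 8+12 = 20
ES_F = max(EF_A=8, EF_C=12) = 12; EF_F = 12+5 = 17
ES_G = 8; EF_G = 8+12 = 20
ES_H = max(EF_A=8, EF_B=2) = 8; EF_H = 8+11 = 19
ES_I = 20; EF_I = 20+5 = 25
ES_J = max(EF_C=12, EF_D=16, EF_F=17, EF_G=20, EF_H=19, EF_I=25) = 25; EF_J = 25+7 = 32
Expected project duration μ = 32 hours. Critical path: A → E → I → J.

Variance along critical path = 7.111 + 9.000 + 1.778 + 1.000 = 18.889; σ = 4.346 hours.
D = μ + z·σ = 32 + 1.036·4.346 = 36.5 hours

36.5 hours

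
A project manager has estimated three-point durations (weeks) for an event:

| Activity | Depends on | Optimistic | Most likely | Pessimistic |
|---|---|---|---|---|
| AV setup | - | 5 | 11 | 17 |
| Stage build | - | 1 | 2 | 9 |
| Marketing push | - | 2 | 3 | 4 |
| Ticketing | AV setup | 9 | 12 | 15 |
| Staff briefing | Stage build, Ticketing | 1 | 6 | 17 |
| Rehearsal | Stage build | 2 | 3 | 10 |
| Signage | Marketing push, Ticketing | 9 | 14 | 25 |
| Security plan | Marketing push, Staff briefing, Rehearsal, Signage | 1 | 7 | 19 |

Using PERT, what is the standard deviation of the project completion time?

te_AV setup = (5 + 4·11 + 17)/6 = 66/6 = 11; σ²_AV setup = ((17−5)/6)² = 4.000
te_Stage build = (1 + 4·2 + 9)/6 = 18/6 = 3; σ²_Stage build = ((9−1)/6)² = 1.778
te_Marketing push = (2 + 4·3 + 4)/6 = 18/6 = 3; σ²_Marketing push = ((4−2)/6)² = 0.111
te_Ticketing = (9 + 4·12 + 15)/6 = 72/6 = 12; σ²_Ticketing = ((15−9)/6)² = 1.000
te_Staff briefing = (1 + 4·6 + 17)/6 = 42/6 = 7; σ²_Staff briefing = ((17−1)/6)² = 7.111
te_Rehearsal = (2 + 4·3 + 10)/6 = 24/6 = 4; σ²_Rehearsal = ((10−2)/6)² = 1.778
te_Signage = (9 + 4·14 + 25)/6 = 90/6 = 15; σ²_Signage = ((25−9)/6)² = 7.111
te_Security plan = (1 + 4·7 + 19)/6 = 48/6 = 8; σ²_Security plan = ((19−1)/6)² = 9.000

Forward pass:
ES_AV setup = 0; EF_AV setup = 11
ES_Stage build = 0; EF_Stage build = 3
ES_Marketing push = 0; EF_Marketing push = 3
ES_Ticketing = 11; EF_Ticketing = 11+12 = 23
ES_Staff briefing = max(EF_Stage build=3, EF_Ticketing=23) = 23; EF_Staff briefing = 23+7 = 30
ES_Rehearsal = 3; EF_Rehearsal = 3+4 = 7
ES_Signage = max(EF_Marketing push=3, EF_Ticketing=23) = 23; EF_Signage = 23+15 = 38
ES_Security plan = max(EF_Marketing push=3, EF_Staff briefing=30, EF_Rehearsal=7, EF_Signage=38) = 38; EF_Security plan = 38+8 = 46
Expected project duration μ = 46 weeks. Critical path: AV setup → Ticketing → Signage → Security plan.

Variance along critical path = 4.000 + 1.000 + 7.111 + 9.000 = 21.111
σ = √21.111 = 4.595 weeks

4.59 weeks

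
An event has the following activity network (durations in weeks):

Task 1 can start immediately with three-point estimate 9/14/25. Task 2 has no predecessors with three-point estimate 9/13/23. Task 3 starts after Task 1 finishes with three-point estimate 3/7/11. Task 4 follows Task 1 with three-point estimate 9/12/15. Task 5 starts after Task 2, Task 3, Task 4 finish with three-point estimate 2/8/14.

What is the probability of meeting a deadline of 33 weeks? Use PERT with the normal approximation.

0.283

te_Task 1 = (9 + 4·14 + 25)/6 = 90/6 = 15; σ²_Task 1 = ((25−9)/6)² = 7.111
te_Task 2 = (9 + 4·13 + 23)/6 = 84/6 = 14; σ²_Task 2 = ((23−9)/6)² = 5.444
te_Task 3 = (3 + 4·7 + 11)/6 = 42/6 = 7; σ²_Task 3 = ((11−3)/6)² = 1.778
te_Task 4 = (9 + 4·12 + 15)/6 = 72/6 = 12; σ²_Task 4 = ((15−9)/6)² = 1.000
te_Task 5 = (2 + 4·8 + 14)/6 = 48/6 = 8; σ²_Task 5 = ((14−2)/6)² = 4.000

Forward pass:
ES_Task 1 = 0; EF_Task 1 = 15
ES_Task 2 = 0; EF_Task 2 = 14
ES_Task 3 = 15; EF_Task 3 = 15+7 = 22
ES_Task 4 = 15; EF_Task 4 = 15+12 = 27
ES_Task 5 = max(EF_Task 2=14, EF_Task 3=22, EF_Task 4=27) = 27; EF_Task 5 = 27+8 = 35
Expected project duration μ = 35 weeks. Critical path: Task 1 → Task 4 → Task 5.

Variance along critical path = 7.111 + 1.000 + 4.000 = 12.111; σ = √12.111 = 3.480 weeks.
Z = (33 − 35) / 3.480 = -0.575
P(T ≤ 33) = Φ(-0.575) ≈ 0.283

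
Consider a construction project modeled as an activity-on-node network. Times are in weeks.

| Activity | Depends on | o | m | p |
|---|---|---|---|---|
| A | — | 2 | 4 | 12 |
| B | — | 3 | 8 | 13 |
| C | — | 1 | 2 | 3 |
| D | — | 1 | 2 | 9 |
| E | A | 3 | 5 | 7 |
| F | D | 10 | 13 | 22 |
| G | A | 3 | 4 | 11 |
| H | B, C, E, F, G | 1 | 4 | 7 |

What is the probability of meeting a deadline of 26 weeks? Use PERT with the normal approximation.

te_A = (2 + 4·4 + 12)/6 = 30/6 = 5; σ²_A = ((12−2)/6)² = 2.778
te_B = (3 + 4·8 + 13)/6 = 48/6 = 8; σ²_B = ((13−3)/6)² = 2.778
te_C = (1 + 4·2 + 3)/6 = 12/6 = 2; σ²_C = ((3−1)/6)² = 0.111
te_D = (1 + 4·2 + 9)/6 = 18/6 = 3; σ²_D = ((9−1)/6)² = 1.778
te_E = (3 + 4·5 + 7)/6 = 30/6 = 5; σ²_E = ((7−3)/6)² = 0.444
te_F = (10 + 4·13 + 22)/6 = 84/6 = 14; σ²_F = ((22−10)/6)² = 4.000
te_G = (3 + 4·4 + 11)/6 = 30/6 = 5; σ²_G = ((11−3)/6)² = 1.778
te_H = (1 + 4·4 + 7)/6 = 24/6 = 4; σ²_H = ((7−1)/6)² = 1.000

Forward pass:
ES_A = 0; EF_A = 5
ES_B = 0; EF_B = 8
ES_C = 0; EF_C = 2
ES_D = 0; EF_D = 3
ES_E = 5; EF_E = 5+5 = 10
ES_F = 3; EF_F = 3+14 = 17
ES_G = 5; EF_G = 5+5 = 10
ES_H = max(EF_B=8, EF_C=2, EF_E=10, EF_F=17, EF_G=10) = 17; EF_H = 17+4 = 21
Expected project duration μ = 21 weeks. Critical path: D → F → H.

Variance along critical path = 1.778 + 4.000 + 1.000 = 6.778; σ = √6.778 = 2.603 weeks.
Z = (26 − 21) / 2.603 = 1.921
P(T ≤ 26) = Φ(1.921) ≈ 0.973

0.973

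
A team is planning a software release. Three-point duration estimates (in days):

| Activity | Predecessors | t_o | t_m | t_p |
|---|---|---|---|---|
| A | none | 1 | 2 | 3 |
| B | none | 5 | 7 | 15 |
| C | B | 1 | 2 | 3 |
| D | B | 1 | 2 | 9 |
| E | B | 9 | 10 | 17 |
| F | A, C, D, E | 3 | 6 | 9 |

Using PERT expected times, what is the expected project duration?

25 days

te_A = (1 + 4·2 + 3)/6 = 12/6 = 2
te_B = (5 + 4·7 + 15)/6 = 48/6 = 8
te_C = (1 + 4·2 + 3)/6 = 12/6 = 2
te_D = (1 + 4·2 + 9)/6 = 18/6 = 3
te_E = (9 + 4·10 + 17)/6 = 66/6 = 11
te_F = (3 + 4·6 + 9)/6 = 36/6 = 6

Forward pass:
ES_A = 0; EF_A = 2
ES_B = 0; EF_B = 8
ES_C = 8; EF_C = 8+2 = 10
ES_D = 8; EF_D = 8+3 = 11
ES_E = 8; EF_E = 8+11 = 19
ES_F = max(EF_A=2, EF_C=10, EF_D=11, EF_E=19) = 19; EF_F = 19+6 = 25
Expected project duration μ = 25 days. Critical path: B → E → F.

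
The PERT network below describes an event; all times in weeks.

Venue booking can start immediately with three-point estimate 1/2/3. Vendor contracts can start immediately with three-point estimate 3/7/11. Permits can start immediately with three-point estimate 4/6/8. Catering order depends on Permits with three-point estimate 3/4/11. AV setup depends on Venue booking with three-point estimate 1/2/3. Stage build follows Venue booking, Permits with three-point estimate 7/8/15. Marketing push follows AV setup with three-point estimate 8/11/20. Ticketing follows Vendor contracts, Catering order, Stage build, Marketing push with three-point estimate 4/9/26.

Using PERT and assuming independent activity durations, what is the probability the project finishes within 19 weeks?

te_Venue booking = (1 + 4·2 + 3)/6 = 12/6 = 2; σ²_Venue booking = ((3−1)/6)² = 0.111
te_Vendor contracts = (3 + 4·7 + 11)/6 = 42/6 = 7; σ²_Vendor contracts = ((11−3)/6)² = 1.778
te_Permits = (4 + 4·6 + 8)/6 = 36/6 = 6; σ²_Permits = ((8−4)/6)² = 0.444
te_Catering order = (3 + 4·4 + 11)/6 = 30/6 = 5; σ²_Catering order = ((11−3)/6)² = 1.778
te_AV setup = (1 + 4·2 + 3)/6 = 12/6 = 2; σ²_AV setup = ((3−1)/6)² = 0.111
te_Stage build = (7 + 4·8 + 15)/6 = 54/6 = 9; σ²_Stage build = ((15−7)/6)² = 1.778
te_Marketing push = (8 + 4·11 + 20)/6 = 72/6 = 12; σ²_Marketing push = ((20−8)/6)² = 4.000
te_Ticketing = (4 + 4·9 + 26)/6 = 66/6 = 11; σ²_Ticketing = ((26−4)/6)² = 13.444

Forward pass:
ES_Venue booking = 0; EF_Venue booking = 2
ES_Vendor contracts = 0; EF_Vendor contracts = 7
ES_Permits = 0; EF_Permits = 6
ES_Catering order = 6; EF_Catering order = 6+5 = 11
ES_AV setup = 2; EF_AV setup = 2+2 = 4
ES_Stage build = max(EF_Venue booking=2, EF_Permits=6) = 6; EF_Stage build = 6+9 = 15
ES_Marketing push = 4; EF_Marketing push = 4+12 = 16
ES_Ticketing = max(EF_Vendor contracts=7, EF_Catering order=11, EF_Stage build=15, EF_Marketing push=16) = 16; EF_Ticketing = 16+11 = 27
Expected project duration μ = 27 weeks. Critical path: Venue booking → AV setup → Marketing push → Ticketing.

Variance along critical path = 0.111 + 0.111 + 4.000 + 13.444 = 17.667; σ = √17.667 = 4.203 weeks.
Z = (19 − 27) / 4.203 = -1.903
P(T ≤ 19) = Φ(-1.903) ≈ 0.028

0.028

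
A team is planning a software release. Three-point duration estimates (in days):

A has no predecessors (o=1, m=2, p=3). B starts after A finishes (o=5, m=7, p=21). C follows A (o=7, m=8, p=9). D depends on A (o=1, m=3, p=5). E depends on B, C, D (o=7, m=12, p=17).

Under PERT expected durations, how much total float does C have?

1 days

te_A = (1 + 4·2 + 3)/6 = 12/6 = 2
te_B = (5 + 4·7 + 21)/6 = 54/6 = 9
te_C = (7 + 4·8 + 9)/6 = 48/6 = 8
te_D = (1 + 4·3 + 5)/6 = 18/6 = 3
te_E = (7 + 4·12 + 17)/6 = 72/6 = 12

Forward pass:
ES_A = 0; EF_A = 2
ES_B = 2; EF_B = 2+9 = 11
ES_C = 2; EF_C = 2+8 = 10
ES_D = 2; EF_D = 2+3 = 5
ES_E = max(EF_B=11, EF_C=10, EF_D=5) = 11; EF_E = 11+12 = 23
Expected project duration μ = 23 days. Critical path: A → B → E.

Backward pass:
LF_E = 23; LS_E = 23−12 = 11
LF_D = LS_E = 11; LS_D = 11−3 = 8
LF_C = LS_E = 11; LS_C = 11−8 = 3
LF_B = LS_E = 11; LS_B = 11−9 = 2
LF_A = min(LS_B=2, LS_C=3, LS_D=8) = 2; LS_A = 2−2 = 0
Slack_C = LS_C − ES_C = 3 − 2 = 1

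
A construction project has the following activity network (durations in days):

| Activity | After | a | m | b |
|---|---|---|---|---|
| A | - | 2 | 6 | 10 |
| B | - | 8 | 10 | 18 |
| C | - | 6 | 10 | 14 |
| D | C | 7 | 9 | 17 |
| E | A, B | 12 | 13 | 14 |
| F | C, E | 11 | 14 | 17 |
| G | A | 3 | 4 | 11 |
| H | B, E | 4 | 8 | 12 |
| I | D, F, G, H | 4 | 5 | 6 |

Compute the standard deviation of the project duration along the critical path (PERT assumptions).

2.00 days

te_A = (2 + 4·6 + 10)/6 = 36/6 = 6; σ²_A = ((10−2)/6)² = 1.778
te_B = (8 + 4·10 + 18)/6 = 66/6 = 11; σ²_B = ((18−8)/6)² = 2.778
te_C = (6 + 4·10 + 14)/6 = 60/6 = 10; σ²_C = ((14−6)/6)² = 1.778
te_D = (7 + 4·9 + 17)/6 = 60/6 = 10; σ²_D = ((17−7)/6)² = 2.778
te_E = (12 + 4·13 + 14)/6 = 78/6 = 13; σ²_E = ((14−12)/6)² = 0.111
te_F = (11 + 4·14 + 17)/6 = 84/6 = 14; σ²_F = ((17−11)/6)² = 1.000
te_G = (3 + 4·4 + 11)/6 = 30/6 = 5; σ²_G = ((11−3)/6)² = 1.778
te_H = (4 + 4·8 + 12)/6 = 48/6 = 8; σ²_H = ((12−4)/6)² = 1.778
te_I = (4 + 4·5 + 6)/6 = 30/6 = 5; σ²_I = ((6−4)/6)² = 0.111

Forward pass:
ES_A = 0; EF_A = 6
ES_B = 0; EF_B = 11
ES_C = 0; EF_C = 10
ES_D = 10; EF_D = 10+10 = 20
ES_E = max(EF_A=6, EF_B=11) = 11; EF_E = 11+13 = 24
ES_F = max(EF_C=10, EF_E=24) = 24; EF_F = 24+14 = 38
ES_G = 6; EF_G = 6+5 = 11
ES_H = max(EF_B=11, EF_E=24) = 24; EF_H = 24+8 = 32
ES_I = max(EF_D=20, EF_F=38, EF_G=11, EF_H=32) = 38; EF_I = 38+5 = 43
Expected project duration μ = 43 days. Critical path: B → E → F → I.

Variance along critical path = 2.778 + 0.111 + 1.000 + 0.111 = 4.000
σ = √4.000 = 2.000 days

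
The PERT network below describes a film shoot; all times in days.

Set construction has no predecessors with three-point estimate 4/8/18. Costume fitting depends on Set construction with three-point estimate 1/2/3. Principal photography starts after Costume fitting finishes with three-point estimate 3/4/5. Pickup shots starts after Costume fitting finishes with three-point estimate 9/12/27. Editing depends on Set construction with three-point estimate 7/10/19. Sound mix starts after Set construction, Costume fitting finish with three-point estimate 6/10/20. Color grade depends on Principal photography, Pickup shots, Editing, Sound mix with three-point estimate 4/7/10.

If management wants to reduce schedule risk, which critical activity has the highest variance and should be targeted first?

te_Set construction = (4 + 4·8 + 18)/6 = 54/6 = 9; σ²_Set construction = ((18−4)/6)² = 5.444
te_Costume fitting = (1 + 4·2 + 3)/6 = 12/6 = 2; σ²_Costume fitting = ((3−1)/6)² = 0.111
te_Principal photography = (3 + 4·4 + 5)/6 = 24/6 = 4; σ²_Principal photography = ((5−3)/6)² = 0.111
te_Pickup shots = (9 + 4·12 + 27)/6 = 84/6 = 14; σ²_Pickup shots = ((27−9)/6)² = 9.000
te_Editing = (7 + 4·10 + 19)/6 = 66/6 = 11; σ²_Editing = ((19−7)/6)² = 4.000
te_Sound mix = (6 + 4·10 + 20)/6 = 66/6 = 11; σ²_Sound mix = ((20−6)/6)² = 5.444
te_Color grade = (4 + 4·7 + 10)/6 = 42/6 = 7; σ²_Color grade = ((10−4)/6)² = 1.000

Forward pass:
ES_Set construction = 0; EF_Set construction = 9
ES_Costume fitting = 9; EF_Costume fitting = 9+2 = 11
ES_Principal photography = 11; EF_Principal photography = 11+4 = 15
ES_Pickup shots = 11; EF_Pickup shots = 11+14 = 25
ES_Editing = 9; EF_Editing = 9+11 = 20
ES_Sound mix = max(EF_Set construction=9, EF_Costume fitting=11) = 11; EF_Sound mix = 11+11 = 22
ES_Color grade = max(EF_Principal photography=15, EF_Pickup shots=25, EF_Editing=20, EF_Sound mix=22) = 25; EF_Color grade = 25+7 = 32
Expected project duration μ = 32 days. Critical path: Set construction → Costume fitting → Pickup shots → Color grade.

Variances on critical path: σ²_Set construction=5.444, σ²_Costume fitting=0.111, σ²_Pickup shots=9.000, σ²_Color grade=1.000.
Largest is σ²_Pickup shots = 9.000.

Pickup shots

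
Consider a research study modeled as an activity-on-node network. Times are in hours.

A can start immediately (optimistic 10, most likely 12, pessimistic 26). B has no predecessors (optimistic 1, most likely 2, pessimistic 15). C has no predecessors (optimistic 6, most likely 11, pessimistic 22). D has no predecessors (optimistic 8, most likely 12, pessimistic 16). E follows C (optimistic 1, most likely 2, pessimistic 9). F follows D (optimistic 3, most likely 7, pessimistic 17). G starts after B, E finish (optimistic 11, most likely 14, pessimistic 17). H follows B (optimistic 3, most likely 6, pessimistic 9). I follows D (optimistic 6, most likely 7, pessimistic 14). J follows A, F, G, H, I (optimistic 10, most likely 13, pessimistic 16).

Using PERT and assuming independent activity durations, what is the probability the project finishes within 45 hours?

te_A = (10 + 4·12 + 26)/6 = 84/6 = 14; σ²_A = ((26−10)/6)² = 7.111
te_B = (1 + 4·2 + 15)/6 = 24/6 = 4; σ²_B = ((15−1)/6)² = 5.444
te_C = (6 + 4·11 + 22)/6 = 72/6 = 12; σ²_C = ((22−6)/6)² = 7.111
te_D = (8 + 4·12 + 16)/6 = 72/6 = 12; σ²_D = ((16−8)/6)² = 1.778
te_E = (1 + 4·2 + 9)/6 = 18/6 = 3; σ²_E = ((9−1)/6)² = 1.778
te_F = (3 + 4·7 + 17)/6 = 48/6 = 8; σ²_F = ((17−3)/6)² = 5.444
te_G = (11 + 4·14 + 17)/6 = 84/6 = 14; σ²_G = ((17−11)/6)² = 1.000
te_H = (3 + 4·6 + 9)/6 = 36/6 = 6; σ²_H = ((9−3)/6)² = 1.000
te_I = (6 + 4·7 + 14)/6 = 48/6 = 8; σ²_I = ((14−6)/6)² = 1.778
te_J = (10 + 4·13 + 16)/6 = 78/6 = 13; σ²_J = ((16−10)/6)² = 1.000

Forward pass:
ES_A = 0; EF_A = 14
ES_B = 0; EF_B = 4
ES_C = 0; EF_C = 12
ES_D = 0; EF_D = 12
ES_E = 12; EF_E = 12+3 = 15
ES_F = 12; EF_F = 12+8 = 20
ES_G = max(EF_B=4, EF_E=15) = 15; EF_G = 15+14 = 29
ES_H = 4; EF_H = 4+6 = 10
ES_I = 12; EF_I = 12+8 = 20
ES_J = max(EF_A=14, EF_F=20, EF_G=29, EF_H=10, EF_I=20) = 29; EF_J = 29+13 = 42
Expected project duration μ = 42 hours. Critical path: C → E → G → J.

Variance along critical path = 7.111 + 1.778 + 1.000 + 1.000 = 10.889; σ = √10.889 = 3.300 hours.
Z = (45 − 42) / 3.300 = 0.909
P(T ≤ 45) = Φ(0.909) ≈ 0.818

0.818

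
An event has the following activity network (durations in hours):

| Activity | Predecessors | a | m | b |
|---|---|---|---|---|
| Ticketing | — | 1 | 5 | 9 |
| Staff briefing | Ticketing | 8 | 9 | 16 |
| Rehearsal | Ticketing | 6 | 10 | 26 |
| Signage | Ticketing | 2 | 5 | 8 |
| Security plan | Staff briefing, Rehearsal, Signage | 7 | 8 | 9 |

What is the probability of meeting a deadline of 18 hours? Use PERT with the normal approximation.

te_Ticketing = (1 + 4·5 + 9)/6 = 30/6 = 5; σ²_Ticketing = ((9−1)/6)² = 1.778
te_Staff briefing = (8 + 4·9 + 16)/6 = 60/6 = 10; σ²_Staff briefing = ((16−8)/6)² = 1.778
te_Rehearsal = (6 + 4·10 + 26)/6 = 72/6 = 12; σ²_Rehearsal = ((26−6)/6)² = 11.111
te_Signage = (2 + 4·5 + 8)/6 = 30/6 = 5; σ²_Signage = ((8−2)/6)² = 1.000
te_Security plan = (7 + 4·8 + 9)/6 = 48/6 = 8; σ²_Security plan = ((9−7)/6)² = 0.111

Forward pass:
ES_Ticketing = 0; EF_Ticketing = 5
ES_Staff briefing = 5; EF_Staff briefing = 5+10 = 15
ES_Rehearsal = 5; EF_Rehearsal = 5+12 = 17
ES_Signage = 5; EF_Signage = 5+5 = 10
ES_Security plan = max(EF_Staff briefing=15, EF_Rehearsal=17, EF_Signage=10) = 17; EF_Security plan = 17+8 = 25
Expected project duration μ = 25 hours. Critical path: Ticketing → Rehearsal → Security plan.

Variance along critical path = 1.778 + 11.111 + 0.111 = 13.000; σ = √13.000 = 3.606 hours.
Z = (18 − 25) / 3.606 = -1.941
P(T ≤ 18) = Φ(-1.941) ≈ 0.026

0.026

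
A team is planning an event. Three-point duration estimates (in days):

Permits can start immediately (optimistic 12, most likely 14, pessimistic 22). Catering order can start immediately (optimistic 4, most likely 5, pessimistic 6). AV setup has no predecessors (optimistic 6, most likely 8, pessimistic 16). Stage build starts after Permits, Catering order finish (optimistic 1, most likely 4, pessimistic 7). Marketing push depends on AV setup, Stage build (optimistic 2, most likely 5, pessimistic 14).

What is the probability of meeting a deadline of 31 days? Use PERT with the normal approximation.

0.984

te_Permits = (12 + 4·14 + 22)/6 = 90/6 = 15; σ²_Permits = ((22−12)/6)² = 2.778
te_Catering order = (4 + 4·5 + 6)/6 = 30/6 = 5; σ²_Catering order = ((6−4)/6)² = 0.111
te_AV setup = (6 + 4·8 + 16)/6 = 54/6 = 9; σ²_AV setup = ((16−6)/6)² = 2.778
te_Stage build = (1 + 4·4 + 7)/6 = 24/6 = 4; σ²_Stage build = ((7−1)/6)² = 1.000
te_Marketing push = (2 + 4·5 + 14)/6 = 36/6 = 6; σ²_Marketing push = ((14−2)/6)² = 4.000

Forward pass:
ES_Permits = 0; EF_Permits = 15
ES_Catering order = 0; EF_Catering order = 5
ES_AV setup = 0; EF_AV setup = 9
ES_Stage build = max(EF_Permits=15, EF_Catering order=5) = 15; EF_Stage build = 15+4 = 19
ES_Marketing push = max(EF_AV setup=9, EF_Stage build=19) = 19; EF_Marketing push = 19+6 = 25
Expected project duration μ = 25 days. Critical path: Permits → Stage build → Marketing push.

Variance along critical path = 2.778 + 1.000 + 4.000 = 7.778; σ = √7.778 = 2.789 days.
Z = (31 − 25) / 2.789 = 2.151
P(T ≤ 31) = Φ(2.151) ≈ 0.984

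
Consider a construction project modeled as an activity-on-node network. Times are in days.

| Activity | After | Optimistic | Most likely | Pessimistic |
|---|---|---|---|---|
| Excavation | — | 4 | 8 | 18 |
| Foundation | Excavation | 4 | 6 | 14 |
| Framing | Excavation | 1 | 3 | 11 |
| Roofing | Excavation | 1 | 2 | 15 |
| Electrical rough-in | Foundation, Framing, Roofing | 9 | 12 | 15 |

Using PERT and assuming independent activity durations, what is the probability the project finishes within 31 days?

te_Excavation = (4 + 4·8 + 18)/6 = 54/6 = 9; σ²_Excavation = ((18−4)/6)² = 5.444
te_Foundation = (4 + 4·6 + 14)/6 = 42/6 = 7; σ²_Foundation = ((14−4)/6)² = 2.778
te_Framing = (1 + 4·3 + 11)/6 = 24/6 = 4; σ²_Framing = ((11−1)/6)² = 2.778
te_Roofing = (1 + 4·2 + 15)/6 = 24/6 = 4; σ²_Roofing = ((15−1)/6)² = 5.444
te_Electrical rough-in = (9 + 4·12 + 15)/6 = 72/6 = 12; σ²_Electrical rough-in = ((15−9)/6)² = 1.000

Forward pass:
ES_Excavation = 0; EF_Excavation = 9
ES_Foundation = 9; EF_Foundation = 9+7 = 16
ES_Framing = 9; EF_Framing = 9+4 = 13
ES_Roofing = 9; EF_Roofing = 9+4 = 13
ES_Electrical rough-in = max(EF_Foundation=16, EF_Framing=13, EF_Roofing=13) = 16; EF_Electrical rough-in = 16+12 = 28
Expected project duration μ = 28 days. Critical path: Excavation → Foundation → Electrical rough-in.

Variance along critical path = 5.444 + 2.778 + 1.000 = 9.222; σ = √9.222 = 3.037 days.
Z = (31 − 28) / 3.037 = 0.988
P(T ≤ 31) = Φ(0.988) ≈ 0.838

0.838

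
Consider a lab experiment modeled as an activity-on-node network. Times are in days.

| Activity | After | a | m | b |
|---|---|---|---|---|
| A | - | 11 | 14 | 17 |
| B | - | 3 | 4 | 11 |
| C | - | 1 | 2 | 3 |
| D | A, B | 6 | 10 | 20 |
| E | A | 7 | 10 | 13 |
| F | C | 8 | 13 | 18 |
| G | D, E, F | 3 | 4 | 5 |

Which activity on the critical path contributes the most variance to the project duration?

D

te_A = (11 + 4·14 + 17)/6 = 84/6 = 14; σ²_A = ((17−11)/6)² = 1.000
te_B = (3 + 4·4 + 11)/6 = 30/6 = 5; σ²_B = ((11−3)/6)² = 1.778
te_C = (1 + 4·2 + 3)/6 = 12/6 = 2; σ²_C = ((3−1)/6)² = 0.111
te_D = (6 + 4·10 + 20)/6 = 66/6 = 11; σ²_D = ((20−6)/6)² = 5.444
te_E = (7 + 4·10 + 13)/6 = 60/6 = 10; σ²_E = ((13−7)/6)² = 1.000
te_F = (8 + 4·13 + 18)/6 = 78/6 = 13; σ²_F = ((18−8)/6)² = 2.778
te_G = (3 + 4·4 + 5)/6 = 24/6 = 4; σ²_G = ((5−3)/6)² = 0.111

Forward pass:
ES_A = 0; EF_A = 14
ES_B = 0; EF_B = 5
ES_C = 0; EF_C = 2
ES_D = max(EF_A=14, EF_B=5) = 14; EF_D = 14+11 = 25
ES_E = 14; EF_E = 14+10 = 24
ES_F = 2; EF_F = 2+13 = 15
ES_G = max(EF_D=25, EF_E=24, EF_F=15) = 25; EF_G = 25+4 = 29
Expected project duration μ = 29 days. Critical path: A → D → G.

Variances on critical path: σ²_A=1.000, σ²_D=5.444, σ²_G=0.111.
Largest is σ²_D = 5.444.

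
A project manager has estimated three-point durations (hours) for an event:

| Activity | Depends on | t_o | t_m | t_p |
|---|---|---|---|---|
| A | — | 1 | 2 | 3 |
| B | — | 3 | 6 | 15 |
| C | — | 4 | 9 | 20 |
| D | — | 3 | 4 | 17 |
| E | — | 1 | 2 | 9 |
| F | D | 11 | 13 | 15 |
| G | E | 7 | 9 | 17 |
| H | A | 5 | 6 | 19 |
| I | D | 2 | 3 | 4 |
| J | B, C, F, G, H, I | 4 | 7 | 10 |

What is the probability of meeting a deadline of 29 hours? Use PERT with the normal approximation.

te_A = (1 + 4·2 + 3)/6 = 12/6 = 2; σ²_A = ((3−1)/6)² = 0.111
te_B = (3 + 4·6 + 15)/6 = 42/6 = 7; σ²_B = ((15−3)/6)² = 4.000
te_C = (4 + 4·9 + 20)/6 = 60/6 = 10; σ²_C = ((20−4)/6)² = 7.111
te_D = (3 + 4·4 + 17)/6 = 36/6 = 6; σ²_D = ((17−3)/6)² = 5.444
te_E = (1 + 4·2 + 9)/6 = 18/6 = 3; σ²_E = ((9−1)/6)² = 1.778
te_F = (11 + 4·13 + 15)/6 = 78/6 = 13; σ²_F = ((15−11)/6)² = 0.444
te_G = (7 + 4·9 + 17)/6 = 60/6 = 10; σ²_G = ((17−7)/6)² = 2.778
te_H = (5 + 4·6 + 19)/6 = 48/6 = 8; σ²_H = ((19−5)/6)² = 5.444
te_I = (2 + 4·3 + 4)/6 = 18/6 = 3; σ²_I = ((4−2)/6)² = 0.111
te_J = (4 + 4·7 + 10)/6 = 42/6 = 7; σ²_J = ((10−4)/6)² = 1.000

Forward pass:
ES_A = 0; EF_A = 2
ES_B = 0; EF_B = 7
ES_C = 0; EF_C = 10
ES_D = 0; EF_D = 6
ES_E = 0; EF_E = 3
ES_F = 6; EF_F = 6+13 = 19
ES_G = 3; EF_G = 3+10 = 13
ES_H = 2; EF_H = 2+8 = 10
ES_I = 6; EF_I = 6+3 = 9
ES_J = max(EF_B=7, EF_C=10, EF_F=19, EF_G=13, EF_H=10, EF_I=9) = 19; EF_J = 19+7 = 26
Expected project duration μ = 26 hours. Critical path: D → F → J.

Variance along critical path = 5.444 + 0.444 + 1.000 = 6.889; σ = √6.889 = 2.625 hours.
Z = (29 − 26) / 2.625 = 1.143
P(T ≤ 29) = Φ(1.143) ≈ 0.873

0.873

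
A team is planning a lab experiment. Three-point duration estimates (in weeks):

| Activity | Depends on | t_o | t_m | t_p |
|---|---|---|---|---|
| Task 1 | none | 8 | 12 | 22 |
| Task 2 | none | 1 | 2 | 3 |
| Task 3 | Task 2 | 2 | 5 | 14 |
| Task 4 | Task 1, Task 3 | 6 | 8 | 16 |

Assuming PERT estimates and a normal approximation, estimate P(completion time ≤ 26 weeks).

0.918

te_Task 1 = (8 + 4·12 + 22)/6 = 78/6 = 13; σ²_Task 1 = ((22−8)/6)² = 5.444
te_Task 2 = (1 + 4·2 + 3)/6 = 12/6 = 2; σ²_Task 2 = ((3−1)/6)² = 0.111
te_Task 3 = (2 + 4·5 + 14)/6 = 36/6 = 6; σ²_Task 3 = ((14−2)/6)² = 4.000
te_Task 4 = (6 + 4·8 + 16)/6 = 54/6 = 9; σ²_Task 4 = ((16−6)/6)² = 2.778

Forward pass:
ES_Task 1 = 0; EF_Task 1 = 13
ES_Task 2 = 0; EF_Task 2 = 2
ES_Task 3 = 2; EF_Task 3 = 2+6 = 8
ES_Task 4 = max(EF_Task 1=13, EF_Task 3=8) = 13; EF_Task 4 = 13+9 = 22
Expected project duration μ = 22 weeks. Critical path: Task 1 → Task 4.

Variance along critical path = 5.444 + 2.778 = 8.222; σ = √8.222 = 2.867 weeks.
Z = (26 − 22) / 2.867 = 1.395
P(T ≤ 26) = Φ(1.395) ≈ 0.918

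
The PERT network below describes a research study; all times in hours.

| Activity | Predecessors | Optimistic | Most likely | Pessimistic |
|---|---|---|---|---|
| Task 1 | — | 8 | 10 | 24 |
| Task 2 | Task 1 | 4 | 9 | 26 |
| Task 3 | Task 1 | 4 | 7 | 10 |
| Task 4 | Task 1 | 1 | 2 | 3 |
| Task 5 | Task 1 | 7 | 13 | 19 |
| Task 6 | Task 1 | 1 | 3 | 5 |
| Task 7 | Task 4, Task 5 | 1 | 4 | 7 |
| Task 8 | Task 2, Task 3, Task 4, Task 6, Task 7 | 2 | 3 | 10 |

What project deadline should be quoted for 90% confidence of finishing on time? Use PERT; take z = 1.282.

te_Task 1 = (8 + 4·10 + 24)/6 = 72/6 = 12; σ²_Task 1 = ((24−8)/6)² = 7.111
te_Task 2 = (4 + 4·9 + 26)/6 = 66/6 = 11; σ²_Task 2 = ((26−4)/6)² = 13.444
te_Task 3 = (4 + 4·7 + 10)/6 = 42/6 = 7; σ²_Task 3 = ((10−4)/6)² = 1.000
te_Task 4 = (1 + 4·2 + 3)/6 = 12/6 = 2; σ²_Task 4 = ((3−1)/6)² = 0.111
te_Task 5 = (7 + 4·13 + 19)/6 = 78/6 = 13; σ²_Task 5 = ((19−7)/6)² = 4.000
te_Task 6 = (1 + 4·3 + 5)/6 = 18/6 = 3; σ²_Task 6 = ((5−1)/6)² = 0.444
te_Task 7 = (1 + 4·4 + 7)/6 = 24/6 = 4; σ²_Task 7 = ((7−1)/6)² = 1.000
te_Task 8 = (2 + 4·3 + 10)/6 = 24/6 = 4; σ²_Task 8 = ((10−2)/6)² = 1.778

Forward pass:
ES_Task 1 = 0; EF_Task 1 = 12
ES_Task 2 = 12; EF_Task 2 = 12+11 = 23
ES_Task 3 = 12; EF_Task 3 = 12+7 = 19
ES_Task 4 = 12; EF_Task 4 = 12+2 = 14
ES_Task 5 = 12; EF_Task 5 = 12+13 = 25
ES_Task 6 = 12; EF_Task 6 = 12+3 = 15
ES_Task 7 = max(EF_Task 4=14, EF_Task 5=25) = 25; EF_Task 7 = 25+4 = 29
ES_Task 8 = max(EF_Task 2=23, EF_Task 3=19, EF_Task 4=14, EF_Task 6=15, EF_Task 7=29) = 29; EF_Task 8 = 29+4 = 33
Expected project duration μ = 33 hours. Critical path: Task 1 → Task 5 → Task 7 → Task 8.

Variance along critical path = 7.111 + 4.000 + 1.000 + 1.778 = 13.889; σ = 3.727 hours.
D = μ + z·σ = 33 + 1.282·3.727 = 37.8 hours

37.8 hours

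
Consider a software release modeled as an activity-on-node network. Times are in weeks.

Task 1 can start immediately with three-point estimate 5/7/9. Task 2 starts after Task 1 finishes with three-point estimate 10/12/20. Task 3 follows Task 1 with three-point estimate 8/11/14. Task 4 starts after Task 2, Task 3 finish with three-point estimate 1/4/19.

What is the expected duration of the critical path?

26 weeks

te_Task 1 = (5 + 4·7 + 9)/6 = 42/6 = 7
te_Task 2 = (10 + 4·12 + 20)/6 = 78/6 = 13
te_Task 3 = (8 + 4·11 + 14)/6 = 66/6 = 11
te_Task 4 = (1 + 4·4 + 19)/6 = 36/6 = 6

Forward pass:
ES_Task 1 = 0; EF_Task 1 = 7
ES_Task 2 = 7; EF_Task 2 = 7+13 = 20
ES_Task 3 = 7; EF_Task 3 = 7+11 = 18
ES_Task 4 = max(EF_Task 2=20, EF_Task 3=18) = 20; EF_Task 4 = 20+6 = 26
Expected project duration μ = 26 weeks. Critical path: Task 1 → Task 2 → Task 4.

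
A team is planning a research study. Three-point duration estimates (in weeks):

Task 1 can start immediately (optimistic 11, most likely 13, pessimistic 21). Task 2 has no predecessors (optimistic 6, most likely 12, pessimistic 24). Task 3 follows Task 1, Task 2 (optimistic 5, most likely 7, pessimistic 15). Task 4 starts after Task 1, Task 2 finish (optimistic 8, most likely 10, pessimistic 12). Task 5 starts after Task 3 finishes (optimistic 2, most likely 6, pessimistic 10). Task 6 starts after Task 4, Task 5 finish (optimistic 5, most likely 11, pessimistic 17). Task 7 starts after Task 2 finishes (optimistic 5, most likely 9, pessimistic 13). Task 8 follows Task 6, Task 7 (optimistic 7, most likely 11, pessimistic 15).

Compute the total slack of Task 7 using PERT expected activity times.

te_Task 1 = (11 + 4·13 + 21)/6 = 84/6 = 14
te_Task 2 = (6 + 4·12 + 24)/6 = 78/6 = 13
te_Task 3 = (5 + 4·7 + 15)/6 = 48/6 = 8
te_Task 4 = (8 + 4·10 + 12)/6 = 60/6 = 10
te_Task 5 = (2 + 4·6 + 10)/6 = 36/6 = 6
te_Task 6 = (5 + 4·11 + 17)/6 = 66/6 = 11
te_Task 7 = (5 + 4·9 + 13)/6 = 54/6 = 9
te_Task 8 = (7 + 4·11 + 15)/6 = 66/6 = 11

Forward pass:
ES_Task 1 = 0; EF_Task 1 = 14
ES_Task 2 = 0; EF_Task 2 = 13
ES_Task 3 = max(EF_Task 1=14, EF_Task 2=13) = 14; EF_Task 3 = 14+8 = 22
ES_Task 4 = max(EF_Task 1=14, EF_Task 2=13) = 14; EF_Task 4 = 14+10 = 24
ES_Task 5 = 22; EF_Task 5 = 22+6 = 28
ES_Task 6 = max(EF_Task 4=24, EF_Task 5=28) = 28; EF_Task 6 = 28+11 = 39
ES_Task 7 = 13; EF_Task 7 = 13+9 = 22
ES_Task 8 = max(EF_Task 6=39, EF_Task 7=22) = 39; EF_Task 8 = 39+11 = 50
Expected project duration μ = 50 weeks. Critical path: Task 1 → Task 3 → Task 5 → Task 6 → Task 8.

Backward pass:
LF_Task 8 = 50; LS_Task 8 = 50−11 = 39
LF_Task 7 = LS_Task 8 = 39; LS_Task 7 = 39−9 = 30
LF_Task 6 = LS_Task 8 = 39; LS_Task 6 = 39−11 = 28
LF_Task 5 = LS_Task 6 = 28; LS_Task 5 = 28−6 = 22
LF_Task 4 = LS_Task 6 = 28; LS_Task 4 = 28−10 = 18
LF_Task 3 = LS_Task 5 = 22; LS_Task 3 = 22−8 = 14
LF_Task 2 = min(LS_Task 3=14, LS_Task 4=18, LS_Task 7=30) = 14; LS_Task 2 = 14−13 = 1
LF_Task 1 = min(LS_Task 3=14, LS_Task 4=18) = 14; LS_Task 1 = 14−14 = 0
Slack_Task 7 = LS_Task 7 − ES_Task 7 = 30 − 13 = 17

17 weeks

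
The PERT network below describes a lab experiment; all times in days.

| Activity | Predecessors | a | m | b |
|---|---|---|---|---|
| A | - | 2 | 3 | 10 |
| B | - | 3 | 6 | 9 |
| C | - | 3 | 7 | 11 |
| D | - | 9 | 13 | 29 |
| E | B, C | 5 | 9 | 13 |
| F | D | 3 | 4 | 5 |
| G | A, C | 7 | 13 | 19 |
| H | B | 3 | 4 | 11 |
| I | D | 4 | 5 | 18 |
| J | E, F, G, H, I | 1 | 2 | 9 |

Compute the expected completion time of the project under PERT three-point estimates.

te_A = (2 + 4·3 + 10)/6 = 24/6 = 4
te_B = (3 + 4·6 + 9)/6 = 36/6 = 6
te_C = (3 + 4·7 + 11)/6 = 42/6 = 7
te_D = (9 + 4·13 + 29)/6 = 90/6 = 15
te_E = (5 + 4·9 + 13)/6 = 54/6 = 9
te_F = (3 + 4·4 + 5)/6 = 24/6 = 4
te_G = (7 + 4·13 + 19)/6 = 78/6 = 13
te_H = (3 + 4·4 + 11)/6 = 30/6 = 5
te_I = (4 + 4·5 + 18)/6 = 42/6 = 7
te_J = (1 + 4·2 + 9)/6 = 18/6 = 3

Forward pass:
ES_A = 0; EF_A = 4
ES_B = 0; EF_B = 6
ES_C = 0; EF_C = 7
ES_D = 0; EF_D = 15
ES_E = max(EF_B=6, EF_C=7) = 7; EF_E = 7+9 = 16
ES_F = 15; EF_F = 15+4 = 19
ES_G = max(EF_A=4, EF_C=7) = 7; EF_G = 7+13 = 20
ES_H = 6; EF_H = 6+5 = 11
ES_I = 15; EF_I = 15+7 = 22
ES_J = max(EF_E=16, EF_F=19, EF_G=20, EF_H=11, EF_I=22) = 22; EF_J = 22+3 = 25
Expected project duration μ = 25 days. Critical path: D → I → J.

25 days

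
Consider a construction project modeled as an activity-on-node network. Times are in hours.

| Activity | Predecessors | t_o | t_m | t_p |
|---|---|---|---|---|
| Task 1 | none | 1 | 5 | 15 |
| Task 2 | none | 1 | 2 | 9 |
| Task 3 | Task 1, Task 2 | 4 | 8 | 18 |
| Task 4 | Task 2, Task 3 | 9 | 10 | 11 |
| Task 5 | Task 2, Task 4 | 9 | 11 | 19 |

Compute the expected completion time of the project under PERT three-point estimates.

37 hours

te_Task 1 = (1 + 4·5 + 15)/6 = 36/6 = 6
te_Task 2 = (1 + 4·2 + 9)/6 = 18/6 = 3
te_Task 3 = (4 + 4·8 + 18)/6 = 54/6 = 9
te_Task 4 = (9 + 4·10 + 11)/6 = 60/6 = 10
te_Task 5 = (9 + 4·11 + 19)/6 = 72/6 = 12

Forward pass:
ES_Task 1 = 0; EF_Task 1 = 6
ES_Task 2 = 0; EF_Task 2 = 3
ES_Task 3 = max(EF_Task 1=6, EF_Task 2=3) = 6; EF_Task 3 = 6+9 = 15
ES_Task 4 = max(EF_Task 2=3, EF_Task 3=15) = 15; EF_Task 4 = 15+10 = 25
ES_Task 5 = max(EF_Task 2=3, EF_Task 4=25) = 25; EF_Task 5 = 25+12 = 37
Expected project duration μ = 37 hours. Critical path: Task 1 → Task 3 → Task 4 → Task 5.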